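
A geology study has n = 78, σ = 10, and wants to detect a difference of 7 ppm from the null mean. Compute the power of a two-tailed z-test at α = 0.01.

SE = σ/√n = 10/√78 = 1.132. Non-centrality λ = d/SE = 7/1.132 = 6.182. Power ≈ Φ(λ - z_{α/2}) = Φ(6.182 - 2.576) = Φ(3.606) = 1.0.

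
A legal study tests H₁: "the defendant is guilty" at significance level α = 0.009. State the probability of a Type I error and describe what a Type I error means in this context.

P(Type I error) = α = 0.009. A Type I error is rejecting H₀ when H₀ is actually true (false positive) — here, concluding that the defendant is guilty when in fact this is not the case. Consequence: convicting an innocent person.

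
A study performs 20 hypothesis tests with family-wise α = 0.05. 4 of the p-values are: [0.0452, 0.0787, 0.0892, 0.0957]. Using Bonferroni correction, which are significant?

Bonferroni α = 0.05/20 = 0.0025. None of the given p-values are significant.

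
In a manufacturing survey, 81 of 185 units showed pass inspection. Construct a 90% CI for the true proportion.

p̂ = 0.438. CI = p̂ ± z*√(p̂(1-p̂)/n) = (0.378, 0.498)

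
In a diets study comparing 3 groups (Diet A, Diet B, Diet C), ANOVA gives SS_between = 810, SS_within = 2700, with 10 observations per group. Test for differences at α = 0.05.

df_between = 2, df_within = 27. F = MS_between/MS_within = 405.0/100.0 = 4.05. F_crit ≈ 3.354. Reject H₀. At least one mean differs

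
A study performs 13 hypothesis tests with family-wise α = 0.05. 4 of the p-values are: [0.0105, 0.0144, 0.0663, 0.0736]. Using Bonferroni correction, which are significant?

Bonferroni α = 0.05/13 = 0.00385. None of the given p-values are significant.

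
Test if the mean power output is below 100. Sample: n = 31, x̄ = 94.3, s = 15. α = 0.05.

t = (94.3 - 100)/(15/√31) = -2.116, df = 30. Critical t = -1.697. Reject H₀.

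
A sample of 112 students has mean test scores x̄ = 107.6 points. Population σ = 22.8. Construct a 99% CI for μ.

CI = x̄ ± z*(σ/√n) = 107.6 ± 2.576(22.8/√112) = 107.6 ± 5.55 = (102.05, 113.15)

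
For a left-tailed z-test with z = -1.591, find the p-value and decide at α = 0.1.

p = P(Z < -1.591) = Φ(-1.591) ≈ 0.0558. Since p < 0.1, reject H₀ (significant) at α = 0.1.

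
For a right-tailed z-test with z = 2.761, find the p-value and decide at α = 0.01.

p = P(Z > 2.761) = 1 - Φ(2.761) ≈ 0.0029. Since p < 0.01, reject H₀ (significant) at α = 0.01.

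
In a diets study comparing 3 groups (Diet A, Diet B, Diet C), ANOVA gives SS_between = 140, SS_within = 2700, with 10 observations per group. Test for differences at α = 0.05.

df_between = 2, df_within = 27. F = MS_between/MS_within = 70.0/100.0 = 0.7. F_crit ≈ 3.354. Fail to reject H₀.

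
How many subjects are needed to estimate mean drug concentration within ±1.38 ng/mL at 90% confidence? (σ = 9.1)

n = (z*σ/E)² = (1.645×9.1/1.38)² = 117.7 → n = 118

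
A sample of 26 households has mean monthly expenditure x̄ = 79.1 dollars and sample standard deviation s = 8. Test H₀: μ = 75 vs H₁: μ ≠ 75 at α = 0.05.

t = (x̄ - μ₀)/(s/√n) = (79.1 - 75)/(8/√26) = 2.613. df = 25, critical t = ±2.06. Reject H₀.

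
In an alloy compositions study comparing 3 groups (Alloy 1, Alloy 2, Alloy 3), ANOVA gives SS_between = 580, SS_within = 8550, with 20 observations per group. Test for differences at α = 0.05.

df_between = 2, df_within = 57. F = MS_between/MS_within = 290.0/150.0 = 1.933. F_crit ≈ 3.159. Fail to reject H₀.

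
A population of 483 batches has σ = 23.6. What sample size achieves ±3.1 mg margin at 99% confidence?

Without FPC: n₀ = (2.576×23.6/3.1)² = 384.585. With FPC: n = n₀N/(n₀+N-1) = 214.4 → n = 215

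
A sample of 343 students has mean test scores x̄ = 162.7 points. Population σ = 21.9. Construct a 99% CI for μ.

CI = x̄ ± z*(σ/√n) = 162.7 ± 2.576(21.9/√343) = 162.7 ± 3.05 = (159.65, 165.75)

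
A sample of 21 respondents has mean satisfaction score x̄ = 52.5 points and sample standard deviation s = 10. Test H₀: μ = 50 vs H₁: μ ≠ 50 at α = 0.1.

t = (x̄ - μ₀)/(s/√n) = (52.5 - 50)/(10/√21) = 1.146. df = 20, critical t = ±1.725. Fail to reject H₀.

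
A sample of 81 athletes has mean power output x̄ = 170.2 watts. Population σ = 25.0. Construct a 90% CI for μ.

CI = x̄ ± z*(σ/√n) = 170.2 ± 1.645(25.0/√81) = 170.2 ± 4.57 = (165.63, 174.77)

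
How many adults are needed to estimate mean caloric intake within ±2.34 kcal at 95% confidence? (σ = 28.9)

n = (z*σ/E)² = (1.96×28.9/2.34)² = 586.0 → n = 586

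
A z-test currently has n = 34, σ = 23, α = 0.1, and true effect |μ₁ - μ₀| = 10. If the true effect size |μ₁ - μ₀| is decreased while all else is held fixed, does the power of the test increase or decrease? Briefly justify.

Power decreases: a smaller true effect decreases the non-centrality λ = |μ₁ - μ₀|/(σ/√n).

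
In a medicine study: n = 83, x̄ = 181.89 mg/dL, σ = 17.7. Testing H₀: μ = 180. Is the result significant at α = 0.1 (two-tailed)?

z = (181.89 - 180)/(17.7/√83) = 0.973. Since |z| ≤ 1.645, not significant at α = 0.1.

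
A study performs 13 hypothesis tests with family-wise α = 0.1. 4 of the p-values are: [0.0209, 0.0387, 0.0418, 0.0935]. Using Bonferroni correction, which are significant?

Bonferroni α = 0.1/13 = 0.00769. None of the given p-values are significant.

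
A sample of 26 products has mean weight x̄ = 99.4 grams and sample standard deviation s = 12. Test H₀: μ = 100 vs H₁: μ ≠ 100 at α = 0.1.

t = (x̄ - μ₀)/(s/√n) = (99.4 - 100)/(12/√26) = -0.255. df = 25, critical t = ±1.708. Fail to reject H₀.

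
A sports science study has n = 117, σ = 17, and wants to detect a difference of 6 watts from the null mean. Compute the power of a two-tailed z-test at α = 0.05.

SE = σ/√n = 17/√117 = 1.572. Non-centrality λ = d/SE = 6/1.572 = 3.818. Power ≈ Φ(λ - z_{α/2}) = Φ(3.818 - 1.96) = Φ(1.858) = 0.968.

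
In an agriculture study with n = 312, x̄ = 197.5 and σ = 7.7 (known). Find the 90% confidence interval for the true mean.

CI = x̄ ± z*(σ/√n) = 197.5 ± 1.645(7.7/√312) = 197.5 ± 0.72 = (196.78, 198.22)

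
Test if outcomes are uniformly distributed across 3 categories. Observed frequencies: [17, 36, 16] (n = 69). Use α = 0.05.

Expected = 23 each. χ² = Σ(O-E)²/E = 11.043. df = 2, critical value = 5.991. Reject H₀.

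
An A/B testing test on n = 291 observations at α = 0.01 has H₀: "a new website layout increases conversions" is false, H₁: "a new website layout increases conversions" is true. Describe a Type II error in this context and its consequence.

Type II error: failing to reject H₀ when it is false — concluding that a new website layout increases conversions is not supported when in fact it is. Consequence: discarding a layout that would have improved conversions — lost revenue.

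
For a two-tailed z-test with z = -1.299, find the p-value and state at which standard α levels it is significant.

p = 2·P(Z > |-1.299|) = 2·(1 - Φ(1.299)) ≈ 0.1939. Not significant at any standard level.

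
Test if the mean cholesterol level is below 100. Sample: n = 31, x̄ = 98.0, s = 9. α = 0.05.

t = (98.0 - 100)/(9/√31) = -1.237, df = 30. Critical t = -1.697. Fail to reject H₀.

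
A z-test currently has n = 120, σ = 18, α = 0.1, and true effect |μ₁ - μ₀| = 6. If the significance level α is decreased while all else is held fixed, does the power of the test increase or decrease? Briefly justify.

Power decreases: a smaller α raises the critical value, so less of the H₁ sampling distribution falls in the rejection region.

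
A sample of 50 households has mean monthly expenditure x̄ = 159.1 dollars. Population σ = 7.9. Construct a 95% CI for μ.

CI = x̄ ± z*(σ/√n) = 159.1 ± 1.96(7.9/√50) = 159.1 ± 2.19 = (156.91, 161.29)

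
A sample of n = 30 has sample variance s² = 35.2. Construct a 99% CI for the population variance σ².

df = 29. χ²_{0.005} = 52.336, χ²_{0.995} = 13.121. CI for σ² = ((n-1)s²/χ²_{α/2}, (n-1)s²/χ²_{1-α/2}) = (29·35.2/52.336, 29·35.2/13.121) = (19.5, 77.8)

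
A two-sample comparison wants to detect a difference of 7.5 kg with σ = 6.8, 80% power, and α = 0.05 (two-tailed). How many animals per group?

n per group = 2(z_α/2 + z_β)²σ²/d² = 2×(1.96 + 0.84)²×6.8²/7.5² = 12.9 → n = 13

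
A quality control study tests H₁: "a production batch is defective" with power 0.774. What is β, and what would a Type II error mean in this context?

β = 1 - power = 1 - 0.774 = 0.226. A Type II error is failing to reject H₀ when H₀ is false (false negative) — here, failing to conclude that a production batch is defective when in fact it is true. Consequence: shipping a defective batch — faulty products reach customers.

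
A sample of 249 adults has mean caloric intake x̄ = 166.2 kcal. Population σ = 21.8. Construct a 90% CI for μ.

CI = x̄ ± z*(σ/√n) = 166.2 ± 1.645(21.8/√249) = 166.2 ± 2.27 = (163.93, 168.47)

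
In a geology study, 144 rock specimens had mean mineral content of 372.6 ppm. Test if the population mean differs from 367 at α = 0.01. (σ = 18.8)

z = (x̄ - μ₀)/(σ/√n) = (372.6 - 367)/(18.8/√144) = 3.574. Critical value: ±2.576. Since |3.574| > 2.576, Reject H₀.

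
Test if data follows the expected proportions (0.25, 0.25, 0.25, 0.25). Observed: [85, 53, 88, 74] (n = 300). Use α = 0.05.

Expected: [75.0, 75.0, 75.0, 75.0]. χ² = 10.053. df = 3, critical = 7.815. Reject H₀.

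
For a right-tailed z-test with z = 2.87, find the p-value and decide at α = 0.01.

p = P(Z > 2.87) = 1 - Φ(2.87) ≈ 0.0021. Since p < 0.01, reject H₀ (significant) at α = 0.01.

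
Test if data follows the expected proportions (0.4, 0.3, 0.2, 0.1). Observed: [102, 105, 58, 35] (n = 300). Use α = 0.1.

Expected: [120.0, 90.0, 60.0, 30.0]. χ² = 6.1. df = 3, critical = 6.251. Fail to reject H₀.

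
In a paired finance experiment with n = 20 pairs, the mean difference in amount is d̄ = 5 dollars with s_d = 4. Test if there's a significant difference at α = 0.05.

t = d̄/(s_d/√n) = 5/(4/√20) = 5.59. df = 19, critical t = ±2.093. Reject H₀.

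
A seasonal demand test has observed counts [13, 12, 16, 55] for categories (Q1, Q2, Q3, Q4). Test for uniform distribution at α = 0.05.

Expected = 24 each. χ² = Σ(O-E)²/E = 53.75. df = 3, critical value = 7.815. Reject H₀.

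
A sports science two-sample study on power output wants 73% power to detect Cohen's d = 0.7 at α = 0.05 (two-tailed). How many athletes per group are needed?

z_{α/2} = 1.96, z_β = Φ⁻¹(0.73) = 0.613. For medium effect (d = 0.7): n per group = 2(z_{α/2} + z_β)²/d² = 2(1.96 + 0.613)²/0.7² = 27.02 → 28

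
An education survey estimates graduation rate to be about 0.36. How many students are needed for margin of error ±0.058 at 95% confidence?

n = z²p(1-p)/E² = 1.96²×0.36×0.64/0.058² = 263.1 → n = 264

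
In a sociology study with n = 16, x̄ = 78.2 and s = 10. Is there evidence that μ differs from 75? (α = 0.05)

t = (x̄ - μ₀)/(s/√n) = (78.2 - 75)/(10/√16) = 1.28. df = 15, critical t = ±2.131. Fail to reject H₀.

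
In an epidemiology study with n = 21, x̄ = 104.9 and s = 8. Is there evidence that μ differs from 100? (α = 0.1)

t = (x̄ - μ₀)/(s/√n) = (104.9 - 100)/(8/√21) = 2.807. df = 20, critical t = ±1.725. Reject H₀.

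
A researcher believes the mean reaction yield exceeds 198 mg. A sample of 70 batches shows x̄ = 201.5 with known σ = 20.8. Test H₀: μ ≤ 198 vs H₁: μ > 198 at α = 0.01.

z = 1.408. Critical value: 2.33. Fail to reject H₀.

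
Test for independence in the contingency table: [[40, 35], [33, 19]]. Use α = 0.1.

χ² = 1.289. df = 1, critical = 2.706. Fail to reject H₀. No evidence of dependence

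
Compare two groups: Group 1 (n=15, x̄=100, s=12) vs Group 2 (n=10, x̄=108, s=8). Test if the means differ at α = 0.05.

Pooled sp = 10.62. t = -1.846, df = 23. Critical t = ±2.069. Fail to reject H₀.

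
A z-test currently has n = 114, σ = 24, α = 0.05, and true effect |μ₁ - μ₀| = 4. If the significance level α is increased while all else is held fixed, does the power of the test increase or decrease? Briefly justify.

Power increases: a larger α lowers the critical value, so more of the H₁ sampling distribution falls in the rejection region.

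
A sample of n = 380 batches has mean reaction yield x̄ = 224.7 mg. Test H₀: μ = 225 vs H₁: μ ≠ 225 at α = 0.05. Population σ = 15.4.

z = (x̄ - μ₀)/(σ/√n) = (224.7 - 225)/(15.4/√380) = -0.38. Critical value: ±1.96. Since |-0.38| ≤ 1.96, Fail to reject H₀.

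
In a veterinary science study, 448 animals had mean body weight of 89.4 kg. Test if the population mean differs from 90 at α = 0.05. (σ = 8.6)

z = (x̄ - μ₀)/(σ/√n) = (89.4 - 90)/(8.6/√448) = -1.477. Critical value: ±1.96. Since |-1.477| ≤ 1.96, Fail to reject H₀.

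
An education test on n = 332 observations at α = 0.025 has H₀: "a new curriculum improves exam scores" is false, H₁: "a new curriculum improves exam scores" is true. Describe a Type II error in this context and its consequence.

Type II error: failing to reject H₀ when it is false — concluding that a new curriculum improves exam scores is not supported when in fact it is. Consequence: keeping the old curriculum when the new one would have helped students.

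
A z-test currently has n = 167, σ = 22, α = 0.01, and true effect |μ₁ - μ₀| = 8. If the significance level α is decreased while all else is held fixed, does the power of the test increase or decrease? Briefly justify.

Power decreases: a smaller α raises the critical value, so less of the H₁ sampling distribution falls in the rejection region.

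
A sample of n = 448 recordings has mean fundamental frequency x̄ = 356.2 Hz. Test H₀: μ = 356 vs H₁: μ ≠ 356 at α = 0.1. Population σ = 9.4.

z = (x̄ - μ₀)/(σ/√n) = (356.2 - 356)/(9.4/√448) = 0.45. Critical value: ±1.645. Since |0.45| ≤ 1.645, Fail to reject H₀.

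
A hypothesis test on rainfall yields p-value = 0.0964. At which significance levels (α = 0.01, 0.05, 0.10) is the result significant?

p = 0.0964. Significant at: α = 0.1.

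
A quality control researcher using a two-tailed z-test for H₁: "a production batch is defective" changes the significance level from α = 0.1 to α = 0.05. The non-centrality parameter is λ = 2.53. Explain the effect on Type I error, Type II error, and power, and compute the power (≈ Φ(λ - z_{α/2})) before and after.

Decreasing α from 0.1 to 0.05:
• Type I error rate decreases (α is the Type I rate by definition).
• Critical value moves from z_{α/2} = 1.645 to 1.96, so power = Φ(λ - z_{α/2}) goes from Φ(2.53 - 1.645) = 0.812 to Φ(2.53 - 1.96) = 0.716.
• Type II error rate β = 1 - power therefore increases (0.188 → 0.284).
Appropriate when false positives are costly — here, scrapping a good batch — wasted material and cost for no reason.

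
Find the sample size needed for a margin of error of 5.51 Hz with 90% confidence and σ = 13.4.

n = (z*σ/E)² = (1.645×13.4/5.51)² = 16.004 → n = 17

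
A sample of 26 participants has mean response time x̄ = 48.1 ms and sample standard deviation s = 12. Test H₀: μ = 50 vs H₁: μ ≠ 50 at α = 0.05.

t = (x̄ - μ₀)/(s/√n) = (48.1 - 50)/(12/√26) = -0.807. df = 25, critical t = ±2.06. Fail to reject H₀.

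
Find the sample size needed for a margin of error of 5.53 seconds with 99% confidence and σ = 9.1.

n = (z*σ/E)² = (2.576×9.1/5.53)² = 18.0 → n = 18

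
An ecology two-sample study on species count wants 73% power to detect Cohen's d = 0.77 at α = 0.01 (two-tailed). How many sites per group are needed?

z_{α/2} = 2.576, z_β = Φ⁻¹(0.73) = 0.613. For medium effect (d = 0.77): n per group = 2(z_{α/2} + z_β)²/d² = 2(2.576 + 0.613)²/0.77² = 34.3 → 35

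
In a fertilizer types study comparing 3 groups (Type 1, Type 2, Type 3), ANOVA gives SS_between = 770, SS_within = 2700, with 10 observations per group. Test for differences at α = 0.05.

df_between = 2, df_within = 27. F = MS_between/MS_within = 385.0/100.0 = 3.85. F_crit ≈ 3.354. Reject H₀. At least one mean differs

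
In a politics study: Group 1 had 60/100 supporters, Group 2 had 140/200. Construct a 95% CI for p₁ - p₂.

p̂₁ = 0.6, p̂₂ = 0.7. Difference = -0.1. CI = (-0.215, 0.015)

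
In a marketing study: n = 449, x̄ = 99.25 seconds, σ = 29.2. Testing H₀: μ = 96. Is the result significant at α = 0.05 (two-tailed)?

z = (99.25 - 96)/(29.2/√449) = 2.358. Since |z| > 1.96, significant at α = 0.05.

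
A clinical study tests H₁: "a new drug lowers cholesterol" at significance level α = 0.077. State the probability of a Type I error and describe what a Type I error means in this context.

P(Type I error) = α = 0.077. A Type I error is rejecting H₀ when H₀ is actually true (false positive) — here, concluding that a new drug lowers cholesterol when in fact this is not the case. Consequence: approving an ineffective drug — patients take a useless medication and may skip effective alternatives.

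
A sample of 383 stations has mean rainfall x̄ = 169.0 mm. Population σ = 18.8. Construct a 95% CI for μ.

CI = x̄ ± z*(σ/√n) = 169.0 ± 1.96(18.8/√383) = 169.0 ± 1.88 = (167.12, 170.88)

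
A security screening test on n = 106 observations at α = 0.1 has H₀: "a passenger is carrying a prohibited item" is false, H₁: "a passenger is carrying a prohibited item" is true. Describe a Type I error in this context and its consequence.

Type I error: rejecting H₀ when it is true — concluding that a passenger is carrying a prohibited item when in fact it is not. Consequence: detaining an innocent passenger — delay and inconvenience.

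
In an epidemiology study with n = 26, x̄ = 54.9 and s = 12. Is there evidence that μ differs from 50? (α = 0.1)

t = (x̄ - μ₀)/(s/√n) = (54.9 - 50)/(12/√26) = 2.082. df = 25, critical t = ±1.708. Reject H₀.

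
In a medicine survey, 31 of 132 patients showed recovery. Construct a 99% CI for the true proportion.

p̂ = 0.235. CI = p̂ ± z*√(p̂(1-p̂)/n) = (0.14, 0.33)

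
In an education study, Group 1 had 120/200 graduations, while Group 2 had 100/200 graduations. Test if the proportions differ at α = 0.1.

p̂₁ = 0.6, p̂₂ = 0.5, pooled p̂ = 0.55. z = 2.01. Critical: ±1.645. Reject H₀.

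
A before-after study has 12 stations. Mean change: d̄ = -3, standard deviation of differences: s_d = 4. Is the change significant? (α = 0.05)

t = d̄/(s_d/√n) = -3/(4/√12) = -2.598. df = 11, critical t = ±2.201. Reject H₀.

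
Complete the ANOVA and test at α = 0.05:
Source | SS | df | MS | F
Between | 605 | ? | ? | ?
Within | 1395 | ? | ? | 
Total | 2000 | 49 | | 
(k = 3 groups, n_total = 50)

df_between = 2, df_within = 47. MS_between = 302.5, MS_within = 29.68. F = 10.192, F_crit ≈ 3.195. Reject H₀.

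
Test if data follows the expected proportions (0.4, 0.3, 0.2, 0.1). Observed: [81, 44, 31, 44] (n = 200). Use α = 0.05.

Expected: [80.0, 60.0, 40.0, 20.0]. χ² = 35.104. df = 3, critical = 7.815. Reject H₀.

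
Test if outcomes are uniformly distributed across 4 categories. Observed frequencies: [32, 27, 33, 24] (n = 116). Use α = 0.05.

Expected = 29 each. χ² = Σ(O-E)²/E = 1.862. df = 3, critical value = 7.815. Fail to reject H₀.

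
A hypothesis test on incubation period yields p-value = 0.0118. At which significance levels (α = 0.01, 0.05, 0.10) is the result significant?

p = 0.0118. Significant at: α = 0.05, 0.1.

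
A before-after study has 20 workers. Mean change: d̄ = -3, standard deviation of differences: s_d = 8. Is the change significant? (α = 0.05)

t = d̄/(s_d/√n) = -3/(8/√20) = -1.677. df = 19, critical t = ±2.093. Fail to reject H₀.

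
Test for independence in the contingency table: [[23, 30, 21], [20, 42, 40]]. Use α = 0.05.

χ² = 3.768. df = 2, critical = 5.991. Fail to reject H₀. No evidence of dependence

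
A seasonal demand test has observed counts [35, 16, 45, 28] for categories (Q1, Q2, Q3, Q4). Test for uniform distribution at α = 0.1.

Expected = 31 each. χ² = Σ(O-E)²/E = 14.387. df = 3, critical value = 6.251. Reject H₀.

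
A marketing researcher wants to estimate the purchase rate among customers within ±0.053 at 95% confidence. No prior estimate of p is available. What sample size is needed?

Conservative approach: use p = 0.5 (maximizes p(1-p) = 0.25). n = z²(0.25)/E² = 1.96²×0.25/0.053² = 341.9 → n = 342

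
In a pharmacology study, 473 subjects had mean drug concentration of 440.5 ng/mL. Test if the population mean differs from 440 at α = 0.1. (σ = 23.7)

z = (x̄ - μ₀)/(σ/√n) = (440.5 - 440)/(23.7/√473) = 0.459. Critical value: ±1.645. Since |0.459| ≤ 1.645, Fail to reject H₀.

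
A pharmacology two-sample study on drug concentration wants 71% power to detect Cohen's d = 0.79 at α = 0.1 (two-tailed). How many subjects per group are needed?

z_{α/2} = 1.645, z_β = Φ⁻¹(0.71) = 0.553. For medium effect (d = 0.79): n per group = 2(z_{α/2} + z_β)²/d² = 2(1.645 + 0.553)²/0.79² = 15.5 → 16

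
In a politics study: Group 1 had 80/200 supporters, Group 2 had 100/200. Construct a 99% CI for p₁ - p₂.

p̂₁ = 0.4, p̂₂ = 0.5. Difference = -0.1. CI = (-0.228, 0.028)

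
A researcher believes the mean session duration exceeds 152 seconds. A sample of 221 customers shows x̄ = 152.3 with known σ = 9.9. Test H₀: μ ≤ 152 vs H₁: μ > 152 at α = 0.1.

z = 0.45. Critical value: 1.28. Fail to reject H₀.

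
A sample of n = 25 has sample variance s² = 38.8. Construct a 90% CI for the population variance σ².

df = 24. χ²_{0.05} = 36.415, χ²_{0.95} = 13.848. CI for σ² = ((n-1)s²/χ²_{α/2}, (n-1)s²/χ²_{1-α/2}) = (24·38.8/36.415, 24·38.8/13.848) = (25.57, 67.24)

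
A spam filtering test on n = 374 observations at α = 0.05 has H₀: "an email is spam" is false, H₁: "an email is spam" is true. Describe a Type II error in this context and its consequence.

Type II error: failing to reject H₀ when it is false — concluding that an email is spam is not supported when in fact it is. Consequence: a spam email lands in the inbox.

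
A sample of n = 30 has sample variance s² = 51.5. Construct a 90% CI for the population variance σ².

df = 29. χ²_{0.05} = 42.557, χ²_{0.95} = 17.708. CI for σ² = ((n-1)s²/χ²_{α/2}, (n-1)s²/χ²_{1-α/2}) = (29·51.5/42.557, 29·51.5/17.708) = (35.09, 84.34)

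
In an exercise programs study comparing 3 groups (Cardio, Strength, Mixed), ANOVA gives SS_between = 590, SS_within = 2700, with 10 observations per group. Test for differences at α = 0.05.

df_between = 2, df_within = 27. F = MS_between/MS_within = 295.0/100.0 = 2.95. F_crit ≈ 3.354. Fail to reject H₀.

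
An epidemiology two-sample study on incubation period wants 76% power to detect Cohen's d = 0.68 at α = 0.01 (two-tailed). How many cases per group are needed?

z_{α/2} = 2.576, z_β = Φ⁻¹(0.76) = 0.706. For medium effect (d = 0.68): n per group = 2(z_{α/2} + z_β)²/d² = 2(2.576 + 0.706)²/0.68² = 46.6 → 47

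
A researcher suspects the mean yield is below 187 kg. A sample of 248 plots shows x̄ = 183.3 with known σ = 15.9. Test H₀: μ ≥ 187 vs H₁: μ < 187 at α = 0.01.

z = -3.665. Critical value: -2.33. Reject H₀.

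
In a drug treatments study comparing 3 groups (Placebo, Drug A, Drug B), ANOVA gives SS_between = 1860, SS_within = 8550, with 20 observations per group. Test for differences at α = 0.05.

df_between = 2, df_within = 57. F = MS_between/MS_within = 930.0/150.0 = 6.2. F_crit ≈ 3.159. Reject H₀. At least one mean differs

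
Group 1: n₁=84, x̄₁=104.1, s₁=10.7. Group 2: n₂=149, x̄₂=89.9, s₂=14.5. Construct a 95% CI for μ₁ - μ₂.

Difference = 14.2. SE = √(10.7²/84 + 14.5²/149) = 1.666. CI = (10.94, 17.46)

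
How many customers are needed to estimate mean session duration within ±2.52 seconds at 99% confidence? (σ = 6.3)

n = (z*σ/E)² = (2.576×6.3/2.52)² = 41.5 → n = 42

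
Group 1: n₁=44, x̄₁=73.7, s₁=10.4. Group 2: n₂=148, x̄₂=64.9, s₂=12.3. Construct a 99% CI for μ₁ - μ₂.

Difference = 8.8. SE = √(10.4²/44 + 12.3²/148) = 1.866. CI = (3.99, 13.61)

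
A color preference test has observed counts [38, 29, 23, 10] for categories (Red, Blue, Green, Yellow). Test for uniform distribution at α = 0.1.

Expected = 25 each. χ² = Σ(O-E)²/E = 16.56. df = 3, critical value = 6.251. Reject H₀.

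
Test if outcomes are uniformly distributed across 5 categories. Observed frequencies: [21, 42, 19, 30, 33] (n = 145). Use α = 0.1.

Expected = 29 each. χ² = Σ(O-E)²/E = 12.069. df = 4, critical value = 7.779. Reject H₀.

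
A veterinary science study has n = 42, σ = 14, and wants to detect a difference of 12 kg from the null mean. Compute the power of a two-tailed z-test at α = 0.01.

SE = σ/√n = 14/√42 = 2.16. Non-centrality λ = d/SE = 12/2.16 = 5.555. Power ≈ Φ(λ - z_{α/2}) = Φ(5.555 - 2.576) = Φ(2.979) = 0.999.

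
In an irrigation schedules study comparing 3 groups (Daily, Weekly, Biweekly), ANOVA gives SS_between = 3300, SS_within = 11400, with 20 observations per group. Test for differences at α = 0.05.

df_between = 2, df_within = 57. F = MS_between/MS_within = 1650.0/200.0 = 8.25. F_crit ≈ 3.159. Reject H₀. At least one mean differs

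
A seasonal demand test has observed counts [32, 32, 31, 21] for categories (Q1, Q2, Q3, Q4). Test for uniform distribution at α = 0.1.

Expected = 29 each. χ² = Σ(O-E)²/E = 2.966. df = 3, critical value = 6.251. Fail to reject H₀.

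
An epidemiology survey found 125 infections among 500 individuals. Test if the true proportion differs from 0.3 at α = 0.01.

p̂ = 0.25, p₀ = 0.3. z = (p̂ - p₀)/√(p₀(1-p₀)/n) = -2.44. Critical: ±2.576. Fail to reject H₀.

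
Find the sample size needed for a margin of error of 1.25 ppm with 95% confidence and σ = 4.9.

n = (z*σ/E)² = (1.96×4.9/1.25)² = 59.03 → n = 60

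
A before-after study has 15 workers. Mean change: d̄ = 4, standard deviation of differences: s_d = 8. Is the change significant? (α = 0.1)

t = d̄/(s_d/√n) = 4/(8/√15) = 1.936. df = 14, critical t = ±1.761. Reject H₀.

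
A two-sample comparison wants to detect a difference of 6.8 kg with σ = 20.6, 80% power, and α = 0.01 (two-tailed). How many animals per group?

n per group = 2(z_α/2 + z_β)²σ²/d² = 2×(2.576 + 0.84)²×20.6²/6.8² = 214.2 → n = 215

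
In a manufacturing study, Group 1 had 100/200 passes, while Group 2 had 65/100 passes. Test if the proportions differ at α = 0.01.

p̂₁ = 0.5, p̂₂ = 0.65, pooled p̂ = 0.55. z = -2.462. Critical: ±2.576. Fail to reject H₀.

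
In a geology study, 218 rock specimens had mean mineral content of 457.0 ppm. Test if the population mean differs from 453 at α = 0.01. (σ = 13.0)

z = (x̄ - μ₀)/(σ/√n) = (457.0 - 453)/(13.0/√218) = 4.543. Critical value: ±2.576. Since |4.543| > 2.576, Reject H₀.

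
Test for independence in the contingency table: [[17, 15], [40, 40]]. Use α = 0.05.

χ² = 0.089. df = 1, critical = 3.841. Fail to reject H₀. No evidence of dependence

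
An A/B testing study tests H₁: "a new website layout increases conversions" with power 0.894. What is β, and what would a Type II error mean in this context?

β = 1 - power = 1 - 0.894 = 0.106. A Type II error is failing to reject H₀ when H₀ is false (false negative) — here, failing to conclude that a new website layout increases conversions when in fact it is true. Consequence: discarding a layout that would have improved conversions — lost revenue.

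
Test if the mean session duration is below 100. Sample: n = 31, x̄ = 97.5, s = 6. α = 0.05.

t = (97.5 - 100)/(6/√31) = -2.32, df = 30. Critical t = -1.697. Reject H₀.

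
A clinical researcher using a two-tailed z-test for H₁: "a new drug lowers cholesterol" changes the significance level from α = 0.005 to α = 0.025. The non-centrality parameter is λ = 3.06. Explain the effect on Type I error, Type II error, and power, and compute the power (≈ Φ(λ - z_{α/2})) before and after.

Increasing α from 0.005 to 0.025:
• Type I error rate increases (α is the Type I rate by definition).
• Critical value moves from z_{α/2} = 2.807 to 2.241, so power = Φ(λ - z_{α/2}) goes from Φ(3.06 - 2.807) = 0.6 to Φ(3.06 - 2.241) = 0.794.
• Type II error rate β = 1 - power therefore decreases (0.4 → 0.206).
Appropriate when false negatives are costly — here, shelving an effective drug — patients miss out on a treatment that would have helped.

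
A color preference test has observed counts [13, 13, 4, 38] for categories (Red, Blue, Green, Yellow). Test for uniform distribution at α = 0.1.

Expected = 17 each. χ² = Σ(O-E)²/E = 37.765. df = 3, critical value = 6.251. Reject H₀.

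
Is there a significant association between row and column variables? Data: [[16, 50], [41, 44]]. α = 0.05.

χ² = 9.101. df = 1, critical = 3.841. Reject H₀. Variables are dependent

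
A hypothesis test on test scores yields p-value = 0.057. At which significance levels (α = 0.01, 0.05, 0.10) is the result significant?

p = 0.057. Significant at: α = 0.1.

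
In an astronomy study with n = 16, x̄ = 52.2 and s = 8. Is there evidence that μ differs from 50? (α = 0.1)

t = (x̄ - μ₀)/(s/√n) = (52.2 - 50)/(8/√16) = 1.1. df = 15, critical t = ±1.753. Fail to reject H₀.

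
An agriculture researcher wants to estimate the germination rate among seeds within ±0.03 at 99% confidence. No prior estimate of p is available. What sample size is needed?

Conservative approach: use p = 0.5 (maximizes p(1-p) = 0.25). n = z²(0.25)/E² = 2.576²×0.25/0.03² = 1843.3 → n = 1844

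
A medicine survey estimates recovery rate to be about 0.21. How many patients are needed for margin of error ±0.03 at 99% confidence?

n = z²p(1-p)/E² = 2.576²×0.21×0.79/0.03² = 1223.2 → n = 1224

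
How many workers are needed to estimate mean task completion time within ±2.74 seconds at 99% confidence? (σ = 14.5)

n = (z*σ/E)² = (2.576×14.5/2.74)² = 185.8 → n = 186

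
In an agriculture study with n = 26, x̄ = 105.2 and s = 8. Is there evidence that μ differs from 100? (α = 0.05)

t = (x̄ - μ₀)/(s/√n) = (105.2 - 100)/(8/√26) = 3.314. df = 25, critical t = ±2.06. Reject H₀.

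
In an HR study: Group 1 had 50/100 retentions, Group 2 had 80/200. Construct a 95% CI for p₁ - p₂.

p̂₁ = 0.5, p̂₂ = 0.4. Difference = 0.1. CI = (-0.019, 0.219)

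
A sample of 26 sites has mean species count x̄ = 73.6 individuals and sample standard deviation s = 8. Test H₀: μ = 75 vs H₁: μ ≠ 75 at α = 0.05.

t = (x̄ - μ₀)/(s/√n) = (73.6 - 75)/(8/√26) = -0.892. df = 25, critical t = ±2.06. Fail to reject H₀.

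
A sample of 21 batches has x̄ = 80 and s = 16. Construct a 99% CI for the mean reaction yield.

CI = x̄ ± t*(s/√n) = 80 ± 2.845(16/√21) = (70.07, 89.93)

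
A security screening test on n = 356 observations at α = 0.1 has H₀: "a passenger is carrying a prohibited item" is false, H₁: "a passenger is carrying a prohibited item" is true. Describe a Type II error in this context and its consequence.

Type II error: failing to reject H₀ when it is false — concluding that a passenger is carrying a prohibited item is not supported when in fact it is. Consequence: letting a prohibited item through — security breach.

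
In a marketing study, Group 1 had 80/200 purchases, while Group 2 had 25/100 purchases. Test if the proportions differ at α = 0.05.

p̂₁ = 0.4, p̂₂ = 0.25, pooled p̂ = 0.35. z = 2.568. Critical: ±1.96. Reject H₀.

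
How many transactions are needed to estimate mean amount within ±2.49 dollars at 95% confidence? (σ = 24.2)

n = (z*σ/E)² = (1.96×24.2/2.49)² = 362.9 → n = 363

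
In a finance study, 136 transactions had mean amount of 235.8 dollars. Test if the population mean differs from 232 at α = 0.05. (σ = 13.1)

z = (x̄ - μ₀)/(σ/√n) = (235.8 - 232)/(13.1/√136) = 3.383. Critical value: ±1.96. Since |3.383| > 1.96, Reject H₀.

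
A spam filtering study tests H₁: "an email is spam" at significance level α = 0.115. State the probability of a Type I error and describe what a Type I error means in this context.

P(Type I error) = α = 0.115. A Type I error is rejecting H₀ when H₀ is actually true (false positive) — here, concluding that an email is spam when in fact this is not the case. Consequence: a legitimate email is sent to the spam folder and the user misses it.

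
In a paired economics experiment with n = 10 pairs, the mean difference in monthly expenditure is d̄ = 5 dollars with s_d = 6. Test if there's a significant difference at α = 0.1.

t = d̄/(s_d/√n) = 5/(6/√10) = 2.635. df = 9, critical t = ±1.833. Reject H₀.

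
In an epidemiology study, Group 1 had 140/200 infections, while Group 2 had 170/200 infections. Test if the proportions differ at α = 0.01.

p̂₁ = 0.7, p̂₂ = 0.85, pooled p̂ = 0.775. z = -3.592. Critical: ±2.576. Reject H₀.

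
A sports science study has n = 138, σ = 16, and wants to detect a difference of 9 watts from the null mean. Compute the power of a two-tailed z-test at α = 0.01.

SE = σ/√n = 16/√138 = 1.362. Non-centrality λ = d/SE = 9/1.362 = 6.608. Power ≈ Φ(λ - z_{α/2}) = Φ(6.608 - 2.576) = Φ(4.032) = 1.0.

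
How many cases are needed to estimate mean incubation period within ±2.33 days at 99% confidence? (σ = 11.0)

n = (z*σ/E)² = (2.576×11.0/2.33)² = 147.9 → n = 148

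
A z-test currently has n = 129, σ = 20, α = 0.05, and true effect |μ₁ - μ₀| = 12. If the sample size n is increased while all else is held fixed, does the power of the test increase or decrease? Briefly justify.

Power increases: a larger n shrinks the standard error σ/√n, moving the sampling distribution under H₁ further from the critical value.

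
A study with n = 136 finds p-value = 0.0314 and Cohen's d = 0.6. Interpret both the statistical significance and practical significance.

Statistically significant (p = 0.0314 < 0.05). Cohen's d = 0.6 indicates a medium effect size. Both statistical and practical significance should be considered.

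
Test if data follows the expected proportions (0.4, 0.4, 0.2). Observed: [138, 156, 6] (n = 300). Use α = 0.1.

Expected: [120.0, 120.0, 60.0]. χ² = 62.1. df = 2, critical = 4.605. Reject H₀.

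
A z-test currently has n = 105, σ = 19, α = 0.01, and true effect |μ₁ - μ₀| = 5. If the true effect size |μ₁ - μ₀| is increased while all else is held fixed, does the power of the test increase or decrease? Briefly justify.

Power increases: a larger true effect increases the non-centrality λ = |μ₁ - μ₀|/(σ/√n).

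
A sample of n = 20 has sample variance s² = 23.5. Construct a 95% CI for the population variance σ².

df = 19. χ²_{0.025} = 32.852, χ²_{0.975} = 8.907. CI for σ² = ((n-1)s²/χ²_{α/2}, (n-1)s²/χ²_{1-α/2}) = (19·23.5/32.852, 19·23.5/8.907) = (13.59, 50.13)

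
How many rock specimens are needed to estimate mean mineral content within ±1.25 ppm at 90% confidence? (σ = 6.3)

n = (z*σ/E)² = (1.645×6.3/1.25)² = 68.7 → n = 69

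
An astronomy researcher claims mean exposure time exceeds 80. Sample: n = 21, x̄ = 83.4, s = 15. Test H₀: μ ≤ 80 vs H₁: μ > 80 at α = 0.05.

t = (83.4 - 80)/(15/√21) = 1.039, df = 20. Critical t = 1.725. Fail to reject H₀.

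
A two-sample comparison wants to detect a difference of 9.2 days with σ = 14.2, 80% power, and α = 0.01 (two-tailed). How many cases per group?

n per group = 2(z_α/2 + z_β)²σ²/d² = 2×(2.576 + 0.84)²×14.2²/9.2² = 55.6 → n = 56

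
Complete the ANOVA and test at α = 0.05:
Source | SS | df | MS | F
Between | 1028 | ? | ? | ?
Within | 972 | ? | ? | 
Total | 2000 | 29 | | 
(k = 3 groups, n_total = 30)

df_between = 2, df_within = 27. MS_between = 514.0, MS_within = 36.0. F = 14.278, F_crit ≈ 3.354. Reject H₀.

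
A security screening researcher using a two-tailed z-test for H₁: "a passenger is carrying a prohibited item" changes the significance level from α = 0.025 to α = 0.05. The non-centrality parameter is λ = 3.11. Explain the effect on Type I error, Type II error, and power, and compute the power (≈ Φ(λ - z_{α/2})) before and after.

Increasing α from 0.025 to 0.05:
• Type I error rate increases (α is the Type I rate by definition).
• Critical value moves from z_{α/2} = 2.241 to 1.96, so power = Φ(λ - z_{α/2}) goes from Φ(3.11 - 2.241) = 0.808 to Φ(3.11 - 1.96) = 0.875.
• Type II error rate β = 1 - power therefore decreases (0.192 → 0.125).
Appropriate when false negatives are costly — here, letting a prohibited item through — security breach.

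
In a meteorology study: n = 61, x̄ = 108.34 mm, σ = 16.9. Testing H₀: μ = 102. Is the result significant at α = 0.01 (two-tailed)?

z = (108.34 - 102)/(16.9/√61) = 2.93. Since |z| > 2.576, significant at α = 0.01.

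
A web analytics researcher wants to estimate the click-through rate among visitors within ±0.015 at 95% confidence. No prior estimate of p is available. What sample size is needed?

Conservative approach: use p = 0.5 (maximizes p(1-p) = 0.25). n = z²(0.25)/E² = 1.96²×0.25/0.015² = 4268.4 → n = 4269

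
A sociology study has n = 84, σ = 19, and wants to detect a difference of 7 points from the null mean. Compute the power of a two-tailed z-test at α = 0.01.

SE = σ/√n = 19/√84 = 2.073. Non-centrality λ = d/SE = 7/2.073 = 3.377. Power ≈ Φ(λ - z_{α/2}) = Φ(3.377 - 2.576) = Φ(0.801) = 0.788.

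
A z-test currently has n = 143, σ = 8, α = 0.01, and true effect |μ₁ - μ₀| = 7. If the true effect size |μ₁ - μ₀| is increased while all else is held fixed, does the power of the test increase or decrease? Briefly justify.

Power increases: a larger true effect increases the non-centrality λ = |μ₁ - μ₀|/(σ/√n).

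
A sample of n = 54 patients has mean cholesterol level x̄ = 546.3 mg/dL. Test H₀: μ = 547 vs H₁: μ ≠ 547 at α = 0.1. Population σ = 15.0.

z = (x̄ - μ₀)/(σ/√n) = (546.3 - 547)/(15.0/√54) = -0.343. Critical value: ±1.645. Since |-0.343| ≤ 1.645, Fail to reject H₀.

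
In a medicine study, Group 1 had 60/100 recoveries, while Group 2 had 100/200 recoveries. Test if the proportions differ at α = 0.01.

p̂₁ = 0.6, p̂₂ = 0.5, pooled p̂ = 0.533. z = 1.637. Critical: ±2.576. Fail to reject H₀.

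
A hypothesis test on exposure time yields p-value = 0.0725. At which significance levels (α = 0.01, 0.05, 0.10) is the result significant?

p = 0.0725. Significant at: α = 0.1.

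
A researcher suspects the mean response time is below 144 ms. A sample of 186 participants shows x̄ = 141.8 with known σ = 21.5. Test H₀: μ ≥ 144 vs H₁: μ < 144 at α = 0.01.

z = -1.396. Critical value: -2.33. Fail to reject H₀.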